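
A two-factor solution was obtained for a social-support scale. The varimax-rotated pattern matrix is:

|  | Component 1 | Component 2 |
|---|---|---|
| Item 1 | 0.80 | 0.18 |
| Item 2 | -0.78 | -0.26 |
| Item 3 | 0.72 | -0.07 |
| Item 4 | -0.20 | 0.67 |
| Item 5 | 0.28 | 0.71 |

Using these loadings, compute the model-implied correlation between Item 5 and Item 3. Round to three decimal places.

0.152

r̂ = Σ λ_i·λ_j across factors = (0.28)(0.72) + (0.71)(-0.07)
  = +0.2016 -0.0497 = 0.1519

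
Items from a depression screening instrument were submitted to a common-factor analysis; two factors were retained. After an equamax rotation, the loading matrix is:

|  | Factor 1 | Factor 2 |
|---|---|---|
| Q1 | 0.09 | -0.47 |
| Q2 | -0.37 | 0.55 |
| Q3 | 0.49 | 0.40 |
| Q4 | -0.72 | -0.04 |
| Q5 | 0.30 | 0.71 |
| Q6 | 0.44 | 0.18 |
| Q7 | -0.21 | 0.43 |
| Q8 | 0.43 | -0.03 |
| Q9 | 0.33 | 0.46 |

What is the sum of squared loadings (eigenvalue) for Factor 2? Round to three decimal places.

SS loadings for Factor 2 = (-0.47)² + 0.55² + 0.40² + (-0.04)² + 0.71² + 0.18² + 0.43² + (-0.03)² + 0.46² = 0.2209 + 0.3025 + 0.1600 + 0.0016 + 0.5041 + 0.0324 + 0.1849 + 0.0009 + 0.2116 = 1.6189

1.619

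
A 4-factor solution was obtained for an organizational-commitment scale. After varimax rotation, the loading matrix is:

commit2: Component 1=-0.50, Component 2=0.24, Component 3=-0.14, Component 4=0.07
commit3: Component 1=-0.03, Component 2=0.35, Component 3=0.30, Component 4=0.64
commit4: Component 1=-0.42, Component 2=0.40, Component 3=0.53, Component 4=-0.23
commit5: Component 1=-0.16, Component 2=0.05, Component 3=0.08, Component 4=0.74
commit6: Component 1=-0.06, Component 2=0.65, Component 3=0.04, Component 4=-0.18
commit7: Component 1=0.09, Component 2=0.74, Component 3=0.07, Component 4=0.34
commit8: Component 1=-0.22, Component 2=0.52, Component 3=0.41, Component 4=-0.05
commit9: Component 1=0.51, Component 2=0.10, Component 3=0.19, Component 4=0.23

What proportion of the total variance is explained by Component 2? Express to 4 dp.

0.1991

SS loadings for Component 2 = 0.24² + 0.35² + 0.40² + 0.05² + 0.65² + 0.74² + 0.52² + 0.10² = 1.5931
Proportion of variance = 1.5931 / 8 = 0.1991.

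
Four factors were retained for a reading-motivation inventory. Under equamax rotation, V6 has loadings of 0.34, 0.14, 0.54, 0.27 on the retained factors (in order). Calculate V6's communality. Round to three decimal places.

0.500

h² = 0.34² + 0.14² + 0.54² + 0.27² = 0.1156 + 0.0196 + 0.2916 + 0.0729 = 0.4997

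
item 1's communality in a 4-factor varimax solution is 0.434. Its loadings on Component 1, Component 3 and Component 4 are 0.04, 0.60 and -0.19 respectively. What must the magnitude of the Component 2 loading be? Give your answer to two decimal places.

0.19

Under orthogonal rotation h² = Σλ², so λ_Component 2² = h² − (0.3977) = 0.434 − 0.3977 = 0.0363.
|λ| = √0.0363 = 0.1905.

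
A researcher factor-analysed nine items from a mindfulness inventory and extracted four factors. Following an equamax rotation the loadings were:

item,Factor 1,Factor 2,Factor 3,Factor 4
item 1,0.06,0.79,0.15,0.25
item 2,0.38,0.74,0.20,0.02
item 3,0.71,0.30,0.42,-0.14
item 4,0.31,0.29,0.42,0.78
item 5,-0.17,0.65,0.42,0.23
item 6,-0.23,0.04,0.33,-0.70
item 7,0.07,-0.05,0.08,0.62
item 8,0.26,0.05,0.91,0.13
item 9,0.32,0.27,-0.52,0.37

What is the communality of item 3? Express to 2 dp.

h² = 0.71² + 0.30² + 0.42² + (-0.14)² = 0.5041 + 0.0900 + 0.1764 + 0.0196 = 0.7901

0.79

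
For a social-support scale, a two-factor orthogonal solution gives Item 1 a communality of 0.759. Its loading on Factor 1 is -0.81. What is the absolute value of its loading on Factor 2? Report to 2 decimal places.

Under orthogonal rotation h² = Σλ², so λ_Factor 2² = h² − (0.6561) = 0.759 − 0.6561 = 0.1029.
|λ| = √0.1029 = 0.3208.

0.32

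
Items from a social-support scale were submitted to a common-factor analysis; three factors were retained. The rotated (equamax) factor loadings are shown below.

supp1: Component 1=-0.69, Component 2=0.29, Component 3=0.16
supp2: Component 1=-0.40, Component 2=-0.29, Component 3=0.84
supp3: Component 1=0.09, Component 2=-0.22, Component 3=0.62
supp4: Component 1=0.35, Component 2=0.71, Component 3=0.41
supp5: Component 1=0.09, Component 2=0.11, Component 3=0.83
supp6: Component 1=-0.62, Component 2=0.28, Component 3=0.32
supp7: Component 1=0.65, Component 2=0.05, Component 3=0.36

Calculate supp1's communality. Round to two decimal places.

h² = (-0.69)² + 0.29² + 0.16² = 0.4761 + 0.0841 + 0.0256 = 0.5858

0.59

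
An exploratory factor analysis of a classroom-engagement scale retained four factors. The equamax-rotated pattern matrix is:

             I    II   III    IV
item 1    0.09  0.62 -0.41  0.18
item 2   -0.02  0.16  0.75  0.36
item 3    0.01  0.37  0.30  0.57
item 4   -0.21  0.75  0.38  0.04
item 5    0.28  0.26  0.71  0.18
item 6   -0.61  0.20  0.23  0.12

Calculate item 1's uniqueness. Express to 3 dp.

h² = 0.09² + 0.62² + (-0.41)² + 0.18² = 0.0081 + 0.3844 + 0.1681 + 0.0324 = 0.5930
Uniqueness u² = 1 − h² = 1 − 0.5930 = 0.4070

0.407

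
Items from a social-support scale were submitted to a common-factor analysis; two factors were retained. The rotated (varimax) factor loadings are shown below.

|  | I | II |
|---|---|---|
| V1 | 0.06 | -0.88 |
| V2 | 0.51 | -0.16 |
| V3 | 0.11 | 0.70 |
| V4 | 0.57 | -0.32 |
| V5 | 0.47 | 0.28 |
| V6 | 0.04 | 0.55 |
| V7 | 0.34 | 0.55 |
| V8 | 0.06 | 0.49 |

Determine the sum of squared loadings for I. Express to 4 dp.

0.9424

SS loadings for I = 0.06² + 0.51² + 0.11² + 0.57² + 0.47² + 0.04² + 0.34² + 0.06² = 0.0036 + 0.2601 + 0.0121 + 0.3249 + 0.2209 + 0.0016 + 0.1156 + 0.0036 = 0.9424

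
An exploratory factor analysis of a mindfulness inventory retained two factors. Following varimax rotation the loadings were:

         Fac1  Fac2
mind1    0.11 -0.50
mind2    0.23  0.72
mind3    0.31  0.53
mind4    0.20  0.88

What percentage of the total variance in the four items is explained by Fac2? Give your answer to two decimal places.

SS loadings for Fac2 = (-0.50)² + 0.72² + 0.53² + 0.88² = 1.8237
With 4 standardized items, total variance = 4. Proportion = 1.8237/4 = 0.4559 → 45.59%.

45.59%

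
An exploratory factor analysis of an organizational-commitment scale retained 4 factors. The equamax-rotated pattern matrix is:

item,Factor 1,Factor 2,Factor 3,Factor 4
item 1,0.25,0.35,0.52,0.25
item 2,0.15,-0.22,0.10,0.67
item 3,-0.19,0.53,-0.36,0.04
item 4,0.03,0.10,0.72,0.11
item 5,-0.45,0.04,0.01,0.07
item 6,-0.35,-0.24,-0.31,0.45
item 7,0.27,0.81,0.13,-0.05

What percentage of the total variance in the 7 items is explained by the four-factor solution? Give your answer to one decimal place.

49.6%

Communalities: 0.5179, 0.5298, 0.4482, 0.5414, 0.2091, 0.4787, 0.7484; Σh² = 3.4735.
Total variance with 7 standardized items is 7, so the solution explains 3.4735/7 = 0.4962 = 49.62%.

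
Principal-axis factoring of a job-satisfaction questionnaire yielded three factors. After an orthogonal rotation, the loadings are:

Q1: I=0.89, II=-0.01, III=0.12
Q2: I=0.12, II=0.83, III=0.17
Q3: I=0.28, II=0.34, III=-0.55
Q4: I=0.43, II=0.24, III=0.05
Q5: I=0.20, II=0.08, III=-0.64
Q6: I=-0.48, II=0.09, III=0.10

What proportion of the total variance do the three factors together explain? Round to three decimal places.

Communalities: 0.8066, 0.7322, 0.4965, 0.2450, 0.4560, 0.2485; Σh² = 2.9848.
Total variance with 6 standardized items is 6, so the solution explains 2.9848/6 = 0.4975.

0.497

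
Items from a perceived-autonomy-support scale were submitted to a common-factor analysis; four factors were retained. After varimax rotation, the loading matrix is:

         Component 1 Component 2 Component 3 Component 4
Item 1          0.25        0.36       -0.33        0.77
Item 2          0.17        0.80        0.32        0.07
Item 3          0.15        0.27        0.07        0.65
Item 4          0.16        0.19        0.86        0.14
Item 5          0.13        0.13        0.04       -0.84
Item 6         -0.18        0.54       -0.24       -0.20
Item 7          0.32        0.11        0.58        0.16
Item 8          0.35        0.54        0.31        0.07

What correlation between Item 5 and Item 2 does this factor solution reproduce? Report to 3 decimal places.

r̂ = Σ λ_i·λ_j across factors = (0.13)(0.17) + (0.13)(0.80) + (0.04)(0.32) + (-0.84)(0.07)
  = +0.0221 +0.1040 +0.0128 -0.0588 = 0.0801

0.080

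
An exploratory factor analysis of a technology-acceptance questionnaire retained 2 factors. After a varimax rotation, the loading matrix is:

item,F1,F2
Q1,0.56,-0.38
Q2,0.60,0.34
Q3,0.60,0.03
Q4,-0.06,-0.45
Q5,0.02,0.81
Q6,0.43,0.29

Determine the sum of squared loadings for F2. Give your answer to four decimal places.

SS loadings for F2 = (-0.38)² + 0.34² + 0.03² + (-0.45)² + 0.81² + 0.29² = 0.1444 + 0.1156 + 0.0009 + 0.2025 + 0.6561 + 0.0841 = 1.2036

1.2036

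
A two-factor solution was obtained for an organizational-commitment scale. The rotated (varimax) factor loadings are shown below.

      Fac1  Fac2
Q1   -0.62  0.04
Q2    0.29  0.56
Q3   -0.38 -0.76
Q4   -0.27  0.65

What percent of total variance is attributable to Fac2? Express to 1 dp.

32.9%

SS loadings for Fac2 = 0.04² + 0.56² + (-0.76)² + 0.65² = 1.3153
With 4 standardized items, total variance = 4. Proportion = 1.3153/4 = 0.3288 → 32.88%.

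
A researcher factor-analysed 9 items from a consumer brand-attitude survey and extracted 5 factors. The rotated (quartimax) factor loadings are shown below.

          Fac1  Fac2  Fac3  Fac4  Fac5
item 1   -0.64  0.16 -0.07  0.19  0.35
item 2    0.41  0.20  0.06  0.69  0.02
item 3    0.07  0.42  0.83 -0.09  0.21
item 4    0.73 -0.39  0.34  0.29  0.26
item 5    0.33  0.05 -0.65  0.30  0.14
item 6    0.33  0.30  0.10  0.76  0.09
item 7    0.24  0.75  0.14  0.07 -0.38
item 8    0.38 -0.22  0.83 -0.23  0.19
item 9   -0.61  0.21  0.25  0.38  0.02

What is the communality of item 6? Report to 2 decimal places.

0.79

h² = 0.33² + 0.30² + 0.10² + 0.76² + 0.09² = 0.1089 + 0.0900 + 0.0100 + 0.5776 + 0.0081 = 0.7946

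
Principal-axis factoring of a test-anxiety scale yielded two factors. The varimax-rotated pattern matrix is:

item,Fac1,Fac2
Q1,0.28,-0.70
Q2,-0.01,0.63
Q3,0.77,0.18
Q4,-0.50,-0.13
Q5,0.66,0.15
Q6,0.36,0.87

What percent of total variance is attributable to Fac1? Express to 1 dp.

24.8%

SS loadings for Fac1 = 0.28² + (-0.01)² + 0.77² + (-0.50)² + 0.66² + 0.36² = 1.4866
With 6 standardized items, total variance = 6. Proportion = 1.4866/6 = 0.2478 → 24.78%.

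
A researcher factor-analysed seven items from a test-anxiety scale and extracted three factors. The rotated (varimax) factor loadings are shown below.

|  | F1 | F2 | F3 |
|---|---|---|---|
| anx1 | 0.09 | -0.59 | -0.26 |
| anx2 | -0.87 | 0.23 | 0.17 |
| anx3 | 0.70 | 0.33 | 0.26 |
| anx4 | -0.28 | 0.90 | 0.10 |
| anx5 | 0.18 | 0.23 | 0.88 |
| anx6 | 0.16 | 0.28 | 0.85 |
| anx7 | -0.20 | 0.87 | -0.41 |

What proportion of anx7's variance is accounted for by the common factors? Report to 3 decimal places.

0.965

h² = (-0.20)² + 0.87² + (-0.41)² = 0.0400 + 0.7569 + 0.1681 = 0.9650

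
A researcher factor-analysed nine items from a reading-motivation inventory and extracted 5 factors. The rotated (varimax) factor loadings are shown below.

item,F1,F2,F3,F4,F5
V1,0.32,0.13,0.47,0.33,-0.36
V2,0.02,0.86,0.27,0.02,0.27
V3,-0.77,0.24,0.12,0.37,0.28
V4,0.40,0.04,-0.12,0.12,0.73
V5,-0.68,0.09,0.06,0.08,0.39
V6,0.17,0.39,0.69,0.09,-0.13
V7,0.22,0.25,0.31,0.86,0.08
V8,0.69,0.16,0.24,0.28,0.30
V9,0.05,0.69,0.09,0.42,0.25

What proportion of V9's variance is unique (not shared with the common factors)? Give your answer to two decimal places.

0.27

h² = 0.05² + 0.69² + 0.09² + 0.42² + 0.25² = 0.0025 + 0.4761 + 0.0081 + 0.1764 + 0.0625 = 0.7256
Uniqueness u² = 1 − h² = 1 − 0.7256 = 0.2744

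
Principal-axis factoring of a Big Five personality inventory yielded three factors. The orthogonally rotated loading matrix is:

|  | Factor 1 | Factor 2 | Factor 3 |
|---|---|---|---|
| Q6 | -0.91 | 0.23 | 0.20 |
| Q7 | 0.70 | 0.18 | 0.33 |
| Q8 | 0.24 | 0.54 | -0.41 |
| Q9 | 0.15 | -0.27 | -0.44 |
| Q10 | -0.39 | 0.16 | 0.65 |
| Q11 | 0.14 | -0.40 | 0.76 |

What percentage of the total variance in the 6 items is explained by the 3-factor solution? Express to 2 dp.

61.93%

Communalities: 0.9210, 0.6313, 0.5173, 0.2890, 0.6002, 0.7572; Σh² = 3.7160.
Total variance with 6 standardized items is 6, so the solution explains 3.7160/6 = 0.6193 = 61.93%.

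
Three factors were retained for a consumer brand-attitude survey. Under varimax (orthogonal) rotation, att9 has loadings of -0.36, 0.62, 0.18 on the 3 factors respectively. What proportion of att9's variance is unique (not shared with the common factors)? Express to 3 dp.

h² = (-0.36)² + 0.62² + 0.18² = 0.1296 + 0.3844 + 0.0324 = 0.5464
Uniqueness u² = 1 − h² = 1 − 0.5464 = 0.4536

0.454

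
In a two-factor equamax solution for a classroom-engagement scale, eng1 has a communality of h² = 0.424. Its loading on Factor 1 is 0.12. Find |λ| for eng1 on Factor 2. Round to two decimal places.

0.64

Under orthogonal rotation h² = Σλ², so λ_Factor 2² = h² − (0.0144) = 0.424 − 0.0144 = 0.4096.
|λ| = √0.4096 = 0.6400.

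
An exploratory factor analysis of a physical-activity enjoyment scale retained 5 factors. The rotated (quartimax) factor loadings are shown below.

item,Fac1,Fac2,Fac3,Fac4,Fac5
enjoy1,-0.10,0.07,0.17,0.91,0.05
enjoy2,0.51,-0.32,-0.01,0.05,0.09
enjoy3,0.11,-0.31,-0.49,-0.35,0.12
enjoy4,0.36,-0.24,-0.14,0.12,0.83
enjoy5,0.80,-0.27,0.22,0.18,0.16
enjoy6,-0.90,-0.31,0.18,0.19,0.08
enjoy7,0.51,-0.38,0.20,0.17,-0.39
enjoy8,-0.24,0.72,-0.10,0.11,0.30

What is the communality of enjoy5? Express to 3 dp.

0.819

h² = 0.80² + (-0.27)² + 0.22² + 0.18² + 0.16² = 0.6400 + 0.0729 + 0.0484 + 0.0324 + 0.0256 = 0.8193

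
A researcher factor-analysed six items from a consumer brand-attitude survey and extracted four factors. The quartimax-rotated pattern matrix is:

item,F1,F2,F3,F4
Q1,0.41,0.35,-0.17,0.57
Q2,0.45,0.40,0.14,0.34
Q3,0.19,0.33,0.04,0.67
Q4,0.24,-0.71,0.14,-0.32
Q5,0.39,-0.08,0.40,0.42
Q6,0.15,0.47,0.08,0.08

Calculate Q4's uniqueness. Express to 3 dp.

0.316

h² = 0.24² + (-0.71)² + 0.14² + (-0.32)² = 0.0576 + 0.5041 + 0.0196 + 0.1024 = 0.6837
Uniqueness u² = 1 − h² = 1 − 0.6837 = 0.3163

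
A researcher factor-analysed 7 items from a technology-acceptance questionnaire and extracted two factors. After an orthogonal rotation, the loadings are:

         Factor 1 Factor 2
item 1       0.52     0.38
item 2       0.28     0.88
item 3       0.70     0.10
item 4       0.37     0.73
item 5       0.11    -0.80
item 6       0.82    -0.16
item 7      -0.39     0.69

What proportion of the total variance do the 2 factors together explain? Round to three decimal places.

0.631

Communalities: 0.4148, 0.8528, 0.5000, 0.6698, 0.6521, 0.6980, 0.6282; Σh² = 4.4157.
Total variance with 7 standardized items is 7, so the solution explains 4.4157/7 = 0.6308.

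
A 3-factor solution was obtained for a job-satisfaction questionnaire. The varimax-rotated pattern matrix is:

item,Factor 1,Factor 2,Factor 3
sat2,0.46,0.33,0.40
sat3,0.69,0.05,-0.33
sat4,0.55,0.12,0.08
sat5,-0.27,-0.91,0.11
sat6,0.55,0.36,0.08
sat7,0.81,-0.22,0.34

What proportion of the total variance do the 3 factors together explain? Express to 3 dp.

0.594

Communalities: 0.4805, 0.5875, 0.3233, 0.9131, 0.4385, 0.8201; Σh² = 3.5630.
Total variance with 6 standardized items is 6, so the solution explains 3.5630/6 = 0.5938.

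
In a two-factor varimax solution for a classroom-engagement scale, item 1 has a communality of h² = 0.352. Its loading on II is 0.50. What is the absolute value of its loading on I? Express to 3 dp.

0.319

Under orthogonal rotation h² = Σλ², so λ_I² = h² − (0.2500) = 0.352 − 0.2500 = 0.1020.
|λ| = √0.1020 = 0.3194.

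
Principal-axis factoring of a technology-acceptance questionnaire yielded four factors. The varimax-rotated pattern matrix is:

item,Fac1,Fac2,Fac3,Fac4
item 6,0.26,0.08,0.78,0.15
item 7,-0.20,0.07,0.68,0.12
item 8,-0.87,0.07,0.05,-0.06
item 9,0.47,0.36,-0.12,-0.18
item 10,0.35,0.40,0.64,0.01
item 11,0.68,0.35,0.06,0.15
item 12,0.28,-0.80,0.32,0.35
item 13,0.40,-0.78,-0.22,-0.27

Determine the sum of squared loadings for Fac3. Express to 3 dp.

1.652

SS loadings for Fac3 = 0.78² + 0.68² + 0.05² + (-0.12)² + 0.64² + 0.06² + 0.32² + (-0.22)² = 0.6084 + 0.4624 + 0.0025 + 0.0144 + 0.4096 + 0.0036 + 0.1024 + 0.0484 = 1.6517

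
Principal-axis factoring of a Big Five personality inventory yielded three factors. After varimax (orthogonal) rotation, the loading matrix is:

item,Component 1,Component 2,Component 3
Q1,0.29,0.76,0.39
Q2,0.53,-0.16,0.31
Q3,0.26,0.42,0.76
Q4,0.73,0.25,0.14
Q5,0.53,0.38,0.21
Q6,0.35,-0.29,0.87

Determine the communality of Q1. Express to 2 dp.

h² = 0.29² + 0.76² + 0.39² = 0.0841 + 0.5776 + 0.1521 = 0.8138

0.81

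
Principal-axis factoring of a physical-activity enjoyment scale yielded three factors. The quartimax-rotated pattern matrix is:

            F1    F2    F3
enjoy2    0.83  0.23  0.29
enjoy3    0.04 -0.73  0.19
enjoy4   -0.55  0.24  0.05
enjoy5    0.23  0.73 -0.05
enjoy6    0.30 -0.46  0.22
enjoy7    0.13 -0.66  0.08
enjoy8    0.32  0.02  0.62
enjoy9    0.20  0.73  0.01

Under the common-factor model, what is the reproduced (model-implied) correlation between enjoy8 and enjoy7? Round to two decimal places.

r̂ = Σ λ_i·λ_j across factors = (0.32)(0.13) + (0.02)(-0.66) + (0.62)(0.08)
  = +0.0416 -0.0132 +0.0496 = 0.0780

0.08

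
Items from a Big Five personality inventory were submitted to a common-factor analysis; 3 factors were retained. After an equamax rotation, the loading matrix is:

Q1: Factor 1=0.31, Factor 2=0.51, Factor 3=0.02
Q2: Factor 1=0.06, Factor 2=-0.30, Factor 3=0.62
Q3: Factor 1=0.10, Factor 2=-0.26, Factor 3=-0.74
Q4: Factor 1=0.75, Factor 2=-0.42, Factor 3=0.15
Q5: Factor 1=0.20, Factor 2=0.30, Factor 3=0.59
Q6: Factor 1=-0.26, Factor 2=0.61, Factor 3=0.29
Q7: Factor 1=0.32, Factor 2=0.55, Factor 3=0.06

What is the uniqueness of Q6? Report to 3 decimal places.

h² = (-0.26)² + 0.61² + 0.29² = 0.0676 + 0.3721 + 0.0841 = 0.5238
Uniqueness u² = 1 − h² = 1 − 0.5238 = 0.4762

0.476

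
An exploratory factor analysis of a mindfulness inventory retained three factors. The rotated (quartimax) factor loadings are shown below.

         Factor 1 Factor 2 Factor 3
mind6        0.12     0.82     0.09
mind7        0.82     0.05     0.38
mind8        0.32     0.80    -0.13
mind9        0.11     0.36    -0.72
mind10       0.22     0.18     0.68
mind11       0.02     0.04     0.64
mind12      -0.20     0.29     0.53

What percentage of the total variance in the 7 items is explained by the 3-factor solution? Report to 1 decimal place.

SS loadings by factor: 0.8901, 1.5626, 1.8407; total = 4.2934.
Total variance with 7 standardized items is 7, so the solution explains 4.2934/7 = 0.6133 = 61.33%.

61.3%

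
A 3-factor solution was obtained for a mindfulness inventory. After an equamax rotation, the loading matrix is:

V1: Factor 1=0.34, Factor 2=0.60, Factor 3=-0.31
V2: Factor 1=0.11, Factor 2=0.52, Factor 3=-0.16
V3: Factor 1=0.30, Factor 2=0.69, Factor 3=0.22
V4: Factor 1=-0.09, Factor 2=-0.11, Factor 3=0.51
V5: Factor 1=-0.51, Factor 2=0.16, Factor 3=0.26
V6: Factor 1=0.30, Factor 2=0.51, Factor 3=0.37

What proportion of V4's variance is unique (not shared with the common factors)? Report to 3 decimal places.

0.720

h² = (-0.09)² + (-0.11)² + 0.51² = 0.0081 + 0.0121 + 0.2601 = 0.2803
Uniqueness u² = 1 − h² = 1 − 0.2803 = 0.7197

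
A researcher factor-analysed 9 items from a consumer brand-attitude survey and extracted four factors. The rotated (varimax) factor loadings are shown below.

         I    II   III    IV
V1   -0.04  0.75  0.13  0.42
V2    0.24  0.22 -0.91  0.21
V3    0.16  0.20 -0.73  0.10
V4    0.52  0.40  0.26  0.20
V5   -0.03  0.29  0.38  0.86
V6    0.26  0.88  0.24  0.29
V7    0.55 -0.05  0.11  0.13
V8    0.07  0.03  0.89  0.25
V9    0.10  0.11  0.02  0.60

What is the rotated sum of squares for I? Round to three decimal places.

0.741

SS loadings for I = (-0.04)² + 0.24² + 0.16² + 0.52² + (-0.03)² + 0.26² + 0.55² + 0.07² + 0.10² = 0.0016 + 0.0576 + 0.0256 + 0.2704 + 0.0009 + 0.0676 + 0.3025 + 0.0049 + 0.0100 = 0.7411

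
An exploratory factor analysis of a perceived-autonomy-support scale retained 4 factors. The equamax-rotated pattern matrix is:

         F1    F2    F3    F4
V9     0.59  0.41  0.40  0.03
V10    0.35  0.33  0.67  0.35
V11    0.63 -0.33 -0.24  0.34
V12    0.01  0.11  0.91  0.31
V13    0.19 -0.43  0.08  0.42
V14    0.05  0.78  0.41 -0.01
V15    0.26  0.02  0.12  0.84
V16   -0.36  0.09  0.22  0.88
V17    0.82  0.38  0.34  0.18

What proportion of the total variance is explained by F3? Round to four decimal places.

0.2053

SS loadings for F3 = 0.40² + 0.67² + (-0.24)² + 0.91² + 0.08² + 0.41² + 0.12² + 0.22² + 0.34² = 1.8475
Proportion of variance = 1.8475 / 9 = 0.2053.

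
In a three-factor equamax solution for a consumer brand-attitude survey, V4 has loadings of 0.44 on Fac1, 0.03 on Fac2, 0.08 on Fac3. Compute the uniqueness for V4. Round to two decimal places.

h² = 0.44² + 0.03² + 0.08² = 0.1936 + 0.0009 + 0.0064 = 0.2009
Uniqueness u² = 1 − h² = 1 − 0.2009 = 0.7991

0.80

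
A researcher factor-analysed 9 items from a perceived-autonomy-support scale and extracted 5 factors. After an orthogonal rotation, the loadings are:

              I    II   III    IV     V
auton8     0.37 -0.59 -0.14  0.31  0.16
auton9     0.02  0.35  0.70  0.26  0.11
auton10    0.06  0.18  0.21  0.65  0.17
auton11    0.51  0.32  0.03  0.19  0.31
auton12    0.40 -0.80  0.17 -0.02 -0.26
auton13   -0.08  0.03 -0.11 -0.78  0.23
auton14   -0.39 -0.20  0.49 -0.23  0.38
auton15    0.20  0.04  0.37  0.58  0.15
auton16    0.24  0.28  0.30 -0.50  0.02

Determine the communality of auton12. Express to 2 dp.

0.90

h² = 0.40² + (-0.80)² + 0.17² + (-0.02)² + (-0.26)² = 0.1600 + 0.6400 + 0.0289 + 0.0004 + 0.0676 = 0.8969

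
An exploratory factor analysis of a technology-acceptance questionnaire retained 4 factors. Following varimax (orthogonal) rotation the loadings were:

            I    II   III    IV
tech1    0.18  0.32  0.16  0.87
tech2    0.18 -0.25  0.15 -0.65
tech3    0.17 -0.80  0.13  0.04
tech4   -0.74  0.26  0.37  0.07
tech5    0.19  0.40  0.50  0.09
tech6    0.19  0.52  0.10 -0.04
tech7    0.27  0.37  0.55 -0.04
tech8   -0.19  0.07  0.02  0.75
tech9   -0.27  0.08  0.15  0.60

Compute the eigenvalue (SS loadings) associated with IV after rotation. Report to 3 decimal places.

SS loadings for IV = 0.87² + (-0.65)² + 0.04² + 0.07² + 0.09² + (-0.04)² + (-0.04)² + 0.75² + 0.60² = 0.7569 + 0.4225 + 0.0016 + 0.0049 + 0.0081 + 0.0016 + 0.0016 + 0.5625 + 0.3600 = 2.1197

2.120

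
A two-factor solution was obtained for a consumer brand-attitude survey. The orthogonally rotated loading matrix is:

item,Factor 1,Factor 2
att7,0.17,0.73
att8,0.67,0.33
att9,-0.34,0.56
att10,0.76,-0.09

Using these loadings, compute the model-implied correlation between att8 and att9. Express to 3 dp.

r̂ = Σ λ_i·λ_j across factors = (0.67)(-0.34) + (0.33)(0.56)
  = -0.2278 +0.1848 = -0.0430

-0.043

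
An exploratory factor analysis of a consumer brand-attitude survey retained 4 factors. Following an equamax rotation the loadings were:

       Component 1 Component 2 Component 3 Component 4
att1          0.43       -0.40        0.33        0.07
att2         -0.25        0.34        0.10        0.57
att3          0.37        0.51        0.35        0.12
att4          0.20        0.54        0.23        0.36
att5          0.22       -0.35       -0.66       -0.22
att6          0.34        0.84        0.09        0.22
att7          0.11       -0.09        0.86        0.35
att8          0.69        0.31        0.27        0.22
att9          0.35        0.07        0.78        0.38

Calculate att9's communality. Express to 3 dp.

0.880

h² = 0.35² + 0.07² + 0.78² + 0.38² = 0.1225 + 0.0049 + 0.6084 + 0.1444 = 0.8802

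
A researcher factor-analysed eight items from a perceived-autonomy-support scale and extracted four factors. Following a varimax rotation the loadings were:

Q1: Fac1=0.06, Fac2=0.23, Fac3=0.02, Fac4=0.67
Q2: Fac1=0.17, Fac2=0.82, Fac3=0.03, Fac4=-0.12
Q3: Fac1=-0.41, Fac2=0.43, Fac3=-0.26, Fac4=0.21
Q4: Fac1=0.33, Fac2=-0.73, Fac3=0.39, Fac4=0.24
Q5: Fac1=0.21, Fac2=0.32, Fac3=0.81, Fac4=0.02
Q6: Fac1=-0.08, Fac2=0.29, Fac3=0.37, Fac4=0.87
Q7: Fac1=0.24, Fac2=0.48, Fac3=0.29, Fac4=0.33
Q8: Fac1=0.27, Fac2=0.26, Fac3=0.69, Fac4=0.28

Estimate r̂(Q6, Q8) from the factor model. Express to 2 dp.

0.55

r̂ = Σ λ_i·λ_j across factors = (-0.08)(0.27) + (0.29)(0.26) + (0.37)(0.69) + (0.87)(0.28)
  = -0.0216 +0.0754 +0.2553 +0.2436 = 0.5527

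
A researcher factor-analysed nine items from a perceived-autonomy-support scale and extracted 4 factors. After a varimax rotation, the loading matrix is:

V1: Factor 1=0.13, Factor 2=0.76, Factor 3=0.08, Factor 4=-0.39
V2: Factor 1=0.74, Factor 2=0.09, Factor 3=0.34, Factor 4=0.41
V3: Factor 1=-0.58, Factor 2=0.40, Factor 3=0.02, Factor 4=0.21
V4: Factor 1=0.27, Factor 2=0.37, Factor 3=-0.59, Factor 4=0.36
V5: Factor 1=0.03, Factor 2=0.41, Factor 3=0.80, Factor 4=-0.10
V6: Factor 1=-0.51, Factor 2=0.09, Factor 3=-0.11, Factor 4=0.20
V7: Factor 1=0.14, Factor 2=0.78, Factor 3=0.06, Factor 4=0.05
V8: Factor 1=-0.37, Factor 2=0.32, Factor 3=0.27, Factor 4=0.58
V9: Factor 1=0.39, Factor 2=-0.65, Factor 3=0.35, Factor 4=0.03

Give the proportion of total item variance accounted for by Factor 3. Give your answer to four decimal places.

0.1468

SS loadings for Factor 3 = 0.08² + 0.34² + 0.02² + (-0.59)² + 0.80² + (-0.11)² + 0.06² + 0.27² + 0.35² = 1.3216
Proportion of variance = 1.3216 / 9 = 0.1468.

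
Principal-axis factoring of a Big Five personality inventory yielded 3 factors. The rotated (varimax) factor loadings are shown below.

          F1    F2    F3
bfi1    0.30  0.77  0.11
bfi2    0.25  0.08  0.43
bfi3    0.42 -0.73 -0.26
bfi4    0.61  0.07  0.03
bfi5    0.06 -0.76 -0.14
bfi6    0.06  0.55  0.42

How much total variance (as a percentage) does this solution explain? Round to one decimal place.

SS loadings by factor: 0.7082, 2.0172, 0.4615; total = 3.1869.
Total variance with 6 standardized items is 6, so the solution explains 3.1869/6 = 0.5312 = 53.12%.

53.1%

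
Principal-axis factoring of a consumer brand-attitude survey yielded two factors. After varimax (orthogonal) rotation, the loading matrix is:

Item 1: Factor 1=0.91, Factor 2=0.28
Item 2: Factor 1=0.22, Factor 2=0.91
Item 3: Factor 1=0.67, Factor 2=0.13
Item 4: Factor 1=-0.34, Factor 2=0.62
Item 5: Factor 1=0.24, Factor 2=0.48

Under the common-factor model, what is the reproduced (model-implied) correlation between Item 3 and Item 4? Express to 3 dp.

r̂ = Σ λ_i·λ_j across factors = (0.67)(-0.34) + (0.13)(0.62)
  = -0.2278 +0.0806 = -0.1472

-0.147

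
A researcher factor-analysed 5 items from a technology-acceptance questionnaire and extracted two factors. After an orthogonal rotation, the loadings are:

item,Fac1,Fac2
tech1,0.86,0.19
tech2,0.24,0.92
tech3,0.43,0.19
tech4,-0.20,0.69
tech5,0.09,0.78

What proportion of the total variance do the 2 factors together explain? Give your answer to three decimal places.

Communalities: 0.7757, 0.9040, 0.2210, 0.5161, 0.6165; Σh² = 3.0333.
Total variance with 5 standardized items is 5, so the solution explains 3.0333/5 = 0.6067.

0.607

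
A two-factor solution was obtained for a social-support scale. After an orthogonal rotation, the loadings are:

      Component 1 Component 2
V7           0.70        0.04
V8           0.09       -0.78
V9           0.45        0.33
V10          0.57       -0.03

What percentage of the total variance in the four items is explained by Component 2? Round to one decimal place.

SS loadings for Component 2 = 0.04² + (-0.78)² + 0.33² + (-0.03)² = 0.7198
With 4 standardized items, total variance = 4. Proportion = 0.7198/4 = 0.1800 → 18.00%.

18.0%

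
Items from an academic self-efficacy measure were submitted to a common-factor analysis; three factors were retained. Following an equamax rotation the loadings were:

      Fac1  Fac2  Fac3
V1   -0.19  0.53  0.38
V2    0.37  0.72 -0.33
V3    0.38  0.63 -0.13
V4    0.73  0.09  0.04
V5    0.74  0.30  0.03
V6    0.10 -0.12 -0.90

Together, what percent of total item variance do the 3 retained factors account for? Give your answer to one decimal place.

63.3%

Communalities: 0.4614, 0.7642, 0.5582, 0.5426, 0.6385, 0.8344; Σh² = 3.7993.
Total variance with 6 standardized items is 6, so the solution explains 3.7993/6 = 0.6332 = 63.32%.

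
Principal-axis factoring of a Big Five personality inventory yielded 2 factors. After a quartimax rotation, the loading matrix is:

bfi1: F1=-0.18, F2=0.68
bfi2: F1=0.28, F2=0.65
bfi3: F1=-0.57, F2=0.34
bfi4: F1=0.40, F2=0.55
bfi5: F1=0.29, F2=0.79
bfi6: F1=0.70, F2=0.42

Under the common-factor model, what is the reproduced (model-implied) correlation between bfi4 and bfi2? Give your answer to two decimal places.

r̂ = Σ λ_i·λ_j across factors = (0.40)(0.28) + (0.55)(0.65)
  = +0.1120 +0.3575 = 0.4695

0.47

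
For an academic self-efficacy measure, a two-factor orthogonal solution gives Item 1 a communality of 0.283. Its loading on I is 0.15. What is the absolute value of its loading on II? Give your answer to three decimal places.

0.510

Under orthogonal rotation h² = Σλ², so λ_II² = h² − (0.0225) = 0.283 − 0.0225 = 0.2605.
|λ| = √0.2605 = 0.5104.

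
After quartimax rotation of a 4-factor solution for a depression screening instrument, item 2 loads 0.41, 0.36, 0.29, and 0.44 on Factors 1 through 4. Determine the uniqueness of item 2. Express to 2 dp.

0.42

h² = 0.41² + 0.36² + 0.29² + 0.44² = 0.1681 + 0.1296 + 0.0841 + 0.1936 = 0.5754
Uniqueness u² = 1 − h² = 1 − 0.5754 = 0.4246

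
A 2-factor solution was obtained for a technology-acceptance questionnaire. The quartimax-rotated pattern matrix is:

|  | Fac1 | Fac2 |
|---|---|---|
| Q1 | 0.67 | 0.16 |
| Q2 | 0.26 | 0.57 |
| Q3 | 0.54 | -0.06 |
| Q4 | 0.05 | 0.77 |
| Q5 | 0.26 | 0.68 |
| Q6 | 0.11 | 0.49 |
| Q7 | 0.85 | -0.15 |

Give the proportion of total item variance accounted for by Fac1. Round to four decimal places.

0.2304

SS loadings for Fac1 = 0.67² + 0.26² + 0.54² + 0.05² + 0.26² + 0.11² + 0.85² = 1.6128
Proportion of variance = 1.6128 / 7 = 0.2304.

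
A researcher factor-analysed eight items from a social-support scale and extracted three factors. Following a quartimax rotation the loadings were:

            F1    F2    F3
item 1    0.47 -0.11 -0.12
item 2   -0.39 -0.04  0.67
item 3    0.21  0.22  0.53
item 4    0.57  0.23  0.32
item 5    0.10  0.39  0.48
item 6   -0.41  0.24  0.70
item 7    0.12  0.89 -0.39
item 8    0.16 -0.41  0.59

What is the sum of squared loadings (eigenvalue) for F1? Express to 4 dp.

0.9601

SS loadings for F1 = 0.47² + (-0.39)² + 0.21² + 0.57² + 0.10² + (-0.41)² + 0.12² + 0.16² = 0.2209 + 0.1521 + 0.0441 + 0.3249 + 0.0100 + 0.1681 + 0.0144 + 0.0256 = 0.9601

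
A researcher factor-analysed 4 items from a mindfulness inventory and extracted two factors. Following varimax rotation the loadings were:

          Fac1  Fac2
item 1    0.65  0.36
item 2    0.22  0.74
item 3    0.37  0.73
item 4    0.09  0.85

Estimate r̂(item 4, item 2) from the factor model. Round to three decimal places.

0.649

r̂ = Σ λ_i·λ_j across factors = (0.09)(0.22) + (0.85)(0.74)
  = +0.0198 +0.6290 = 0.6488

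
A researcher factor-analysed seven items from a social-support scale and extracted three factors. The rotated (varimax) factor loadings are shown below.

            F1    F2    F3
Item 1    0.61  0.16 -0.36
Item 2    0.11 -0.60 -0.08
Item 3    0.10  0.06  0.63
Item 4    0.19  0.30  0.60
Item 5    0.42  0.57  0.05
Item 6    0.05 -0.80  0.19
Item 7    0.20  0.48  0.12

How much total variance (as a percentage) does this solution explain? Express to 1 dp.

46.7%

SS loadings by factor: 0.6492, 1.6745, 0.9459; total = 3.2696.
Total variance with 7 standardized items is 7, so the solution explains 3.2696/7 = 0.4671 = 46.71%.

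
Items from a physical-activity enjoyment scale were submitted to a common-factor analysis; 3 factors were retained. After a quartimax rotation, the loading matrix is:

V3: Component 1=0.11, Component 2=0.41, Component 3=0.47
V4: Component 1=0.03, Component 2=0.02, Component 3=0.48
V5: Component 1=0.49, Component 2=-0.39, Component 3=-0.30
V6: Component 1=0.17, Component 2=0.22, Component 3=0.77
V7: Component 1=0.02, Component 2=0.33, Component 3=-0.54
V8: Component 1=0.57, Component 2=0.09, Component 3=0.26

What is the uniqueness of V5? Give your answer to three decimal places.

h² = 0.49² + (-0.39)² + (-0.30)² = 0.2401 + 0.1521 + 0.0900 = 0.4822
Uniqueness u² = 1 − h² = 1 − 0.4822 = 0.5178

0.518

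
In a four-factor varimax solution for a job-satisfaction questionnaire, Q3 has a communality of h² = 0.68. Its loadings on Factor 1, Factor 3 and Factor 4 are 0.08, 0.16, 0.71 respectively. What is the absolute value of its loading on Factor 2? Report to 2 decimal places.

0.38

Under orthogonal rotation h² = Σλ², so λ_Factor 2² = h² − (0.5361) = 0.68 − 0.5361 = 0.1439.
|λ| = √0.1439 = 0.3793.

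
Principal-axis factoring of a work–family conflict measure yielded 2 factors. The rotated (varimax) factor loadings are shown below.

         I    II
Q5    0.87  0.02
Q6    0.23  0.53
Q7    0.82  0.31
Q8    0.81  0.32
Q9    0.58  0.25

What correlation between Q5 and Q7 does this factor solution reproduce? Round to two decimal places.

0.72

r̂ = Σ λ_i·λ_j across factors = (0.87)(0.82) + (0.02)(0.31)
  = +0.7134 +0.0062 = 0.7196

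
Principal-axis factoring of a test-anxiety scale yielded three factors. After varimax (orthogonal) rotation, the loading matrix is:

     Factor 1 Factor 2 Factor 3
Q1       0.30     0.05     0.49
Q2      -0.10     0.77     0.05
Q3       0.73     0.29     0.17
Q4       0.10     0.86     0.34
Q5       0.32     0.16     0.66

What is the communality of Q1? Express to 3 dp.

0.333

h² = 0.30² + 0.05² + 0.49² = 0.0900 + 0.0025 + 0.2401 = 0.3326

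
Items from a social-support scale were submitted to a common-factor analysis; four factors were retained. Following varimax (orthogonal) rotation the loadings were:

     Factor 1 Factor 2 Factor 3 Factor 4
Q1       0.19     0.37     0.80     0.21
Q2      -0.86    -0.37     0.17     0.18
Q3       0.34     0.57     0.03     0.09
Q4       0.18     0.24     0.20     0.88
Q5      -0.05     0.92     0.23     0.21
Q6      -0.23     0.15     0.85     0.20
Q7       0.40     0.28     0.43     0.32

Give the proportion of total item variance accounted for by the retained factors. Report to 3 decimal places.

0.780

SS loadings by factor: 1.1391, 1.6036, 1.6701, 1.0455; total = 5.4583.
Total variance with 7 standardized items is 7, so the solution explains 5.4583/7 = 0.7798.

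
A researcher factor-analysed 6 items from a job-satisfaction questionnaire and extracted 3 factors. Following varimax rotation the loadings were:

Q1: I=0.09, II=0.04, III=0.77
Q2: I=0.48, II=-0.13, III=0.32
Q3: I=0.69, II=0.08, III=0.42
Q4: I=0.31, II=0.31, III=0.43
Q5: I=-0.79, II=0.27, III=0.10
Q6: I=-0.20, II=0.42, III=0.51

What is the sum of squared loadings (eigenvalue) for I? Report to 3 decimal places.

1.475

SS loadings for I = 0.09² + 0.48² + 0.69² + 0.31² + (-0.79)² + (-0.20)² = 0.0081 + 0.2304 + 0.4761 + 0.0961 + 0.6241 + 0.0400 = 1.4748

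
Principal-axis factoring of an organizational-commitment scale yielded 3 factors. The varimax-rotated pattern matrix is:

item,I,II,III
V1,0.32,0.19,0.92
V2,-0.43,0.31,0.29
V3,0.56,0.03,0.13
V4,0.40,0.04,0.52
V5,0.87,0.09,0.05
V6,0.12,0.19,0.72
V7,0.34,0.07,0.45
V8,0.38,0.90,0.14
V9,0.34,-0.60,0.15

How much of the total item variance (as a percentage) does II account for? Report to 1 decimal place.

SS loadings for II = 0.19² + 0.31² + 0.03² + 0.04² + 0.09² + 0.19² + 0.07² + 0.90² + (-0.60)² = 1.3538
With 9 standardized items, total variance = 9. Proportion = 1.3538/9 = 0.1504 → 15.04%.

15.0%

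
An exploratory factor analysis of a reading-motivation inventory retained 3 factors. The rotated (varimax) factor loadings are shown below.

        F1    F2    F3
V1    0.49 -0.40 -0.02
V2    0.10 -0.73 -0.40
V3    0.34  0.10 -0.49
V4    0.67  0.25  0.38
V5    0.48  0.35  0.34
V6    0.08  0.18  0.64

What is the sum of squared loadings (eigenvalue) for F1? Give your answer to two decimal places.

1.05

SS loadings for F1 = 0.49² + 0.10² + 0.34² + 0.67² + 0.48² + 0.08² = 0.2401 + 0.0100 + 0.1156 + 0.4489 + 0.2304 + 0.0064 = 1.0514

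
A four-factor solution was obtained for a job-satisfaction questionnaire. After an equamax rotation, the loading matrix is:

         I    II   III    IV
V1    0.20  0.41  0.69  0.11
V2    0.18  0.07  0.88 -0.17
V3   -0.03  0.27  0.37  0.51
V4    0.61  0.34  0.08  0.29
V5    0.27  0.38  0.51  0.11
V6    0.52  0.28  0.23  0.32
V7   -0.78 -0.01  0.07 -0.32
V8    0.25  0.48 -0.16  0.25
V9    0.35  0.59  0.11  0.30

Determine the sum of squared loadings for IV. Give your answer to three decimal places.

0.755

SS loadings for IV = 0.11² + (-0.17)² + 0.51² + 0.29² + 0.11² + 0.32² + (-0.32)² + 0.25² + 0.30² = 0.0121 + 0.0289 + 0.2601 + 0.0841 + 0.0121 + 0.1024 + 0.1024 + 0.0625 + 0.0900 = 0.7546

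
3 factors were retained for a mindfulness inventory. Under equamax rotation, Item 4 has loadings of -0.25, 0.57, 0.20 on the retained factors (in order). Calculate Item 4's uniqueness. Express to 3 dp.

h² = (-0.25)² + 0.57² + 0.20² = 0.0625 + 0.3249 + 0.0400 = 0.4274
Uniqueness u² = 1 − h² = 1 − 0.4274 = 0.5726

0.573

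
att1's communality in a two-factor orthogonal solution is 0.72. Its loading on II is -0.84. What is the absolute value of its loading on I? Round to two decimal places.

Under orthogonal rotation h² = Σλ², so λ_I² = h² − (0.7056) = 0.72 − 0.7056 = 0.0144.
|λ| = √0.0144 = 0.1200.

0.12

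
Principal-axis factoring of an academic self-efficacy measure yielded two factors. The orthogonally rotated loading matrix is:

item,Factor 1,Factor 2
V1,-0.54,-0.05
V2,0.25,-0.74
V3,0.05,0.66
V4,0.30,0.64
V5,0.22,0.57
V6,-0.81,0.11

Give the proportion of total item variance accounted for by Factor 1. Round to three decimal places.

SS loadings for Factor 1 = (-0.54)² + 0.25² + 0.05² + 0.30² + 0.22² + (-0.81)² = 1.1511
Proportion of variance = 1.1511 / 6 = 0.1919.

0.192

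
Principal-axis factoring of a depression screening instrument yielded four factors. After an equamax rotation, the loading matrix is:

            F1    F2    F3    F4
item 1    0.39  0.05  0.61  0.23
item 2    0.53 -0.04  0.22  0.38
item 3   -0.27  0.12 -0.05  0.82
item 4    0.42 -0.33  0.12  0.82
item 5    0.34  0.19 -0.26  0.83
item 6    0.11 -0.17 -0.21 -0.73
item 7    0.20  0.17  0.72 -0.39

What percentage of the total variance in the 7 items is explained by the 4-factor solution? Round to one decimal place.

Communalities: 0.5796, 0.4753, 0.7622, 0.9721, 0.9082, 0.6180, 0.7394; Σh² = 5.0548.
Total variance with 7 standardized items is 7, so the solution explains 5.0548/7 = 0.7221 = 72.21%.

72.2%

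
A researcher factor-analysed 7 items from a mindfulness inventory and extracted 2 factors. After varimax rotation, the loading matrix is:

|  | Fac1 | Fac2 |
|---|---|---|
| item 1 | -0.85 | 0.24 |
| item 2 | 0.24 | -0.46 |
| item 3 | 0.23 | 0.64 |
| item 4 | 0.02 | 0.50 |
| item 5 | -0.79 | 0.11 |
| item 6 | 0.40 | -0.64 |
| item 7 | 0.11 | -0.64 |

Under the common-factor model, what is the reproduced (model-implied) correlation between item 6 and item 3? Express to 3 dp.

-0.318

r̂ = Σ λ_i·λ_j across factors = (0.40)(0.23) + (-0.64)(0.64)
  = +0.0920 -0.4096 = -0.3176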